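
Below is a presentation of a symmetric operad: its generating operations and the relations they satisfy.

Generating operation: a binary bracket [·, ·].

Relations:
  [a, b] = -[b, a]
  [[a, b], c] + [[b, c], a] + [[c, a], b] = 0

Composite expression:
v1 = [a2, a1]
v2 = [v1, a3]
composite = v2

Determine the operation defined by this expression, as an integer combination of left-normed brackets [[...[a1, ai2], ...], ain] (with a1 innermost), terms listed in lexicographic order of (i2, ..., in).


Expand each bracket as ab - ba; the a1-initial words give the coefficients.
Composite bracket: [[a2, a1], a3]
Applying ab - ba throughout gives 4 signed words (2^2 = 4).
Collect the words opening with a1:
  a1a2a3 appears with sign -1, giving the term -[[a1, a2], a3]

-[[a1, a2], a3]


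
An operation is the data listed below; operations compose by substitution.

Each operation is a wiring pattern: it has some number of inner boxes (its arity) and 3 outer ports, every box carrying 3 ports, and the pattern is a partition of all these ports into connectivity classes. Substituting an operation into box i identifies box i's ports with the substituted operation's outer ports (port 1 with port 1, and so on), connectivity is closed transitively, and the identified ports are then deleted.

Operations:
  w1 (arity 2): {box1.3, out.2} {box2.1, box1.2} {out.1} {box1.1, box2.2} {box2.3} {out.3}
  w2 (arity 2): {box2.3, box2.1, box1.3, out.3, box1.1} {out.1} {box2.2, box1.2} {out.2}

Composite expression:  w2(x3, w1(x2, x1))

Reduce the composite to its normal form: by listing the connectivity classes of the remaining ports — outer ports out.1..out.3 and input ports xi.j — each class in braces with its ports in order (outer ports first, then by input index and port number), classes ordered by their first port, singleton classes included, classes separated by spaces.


{out.1} {out.2} {out.3, x3.1, x3.3} {x1.1, x2.2} {x1.2, x2.1} {x1.3} {x2.3, x3.2}

After gluing at w2, chains via deleted ports link the x-ports.
composing w1 on (x2, x1), with out.j its own outer ports: {out.1} {out.2, x2.3} {out.3} {x1.1, x2.2} {x1.2, x2.1} {x1.3}
composing w2 on (x3, x2, x1), with out.j its own outer ports: {out.1} {out.2} {out.3, x3.1, x3.3} {x1.1, x2.2} {x1.2, x2.1} {x1.3} {x2.3, x3.2}


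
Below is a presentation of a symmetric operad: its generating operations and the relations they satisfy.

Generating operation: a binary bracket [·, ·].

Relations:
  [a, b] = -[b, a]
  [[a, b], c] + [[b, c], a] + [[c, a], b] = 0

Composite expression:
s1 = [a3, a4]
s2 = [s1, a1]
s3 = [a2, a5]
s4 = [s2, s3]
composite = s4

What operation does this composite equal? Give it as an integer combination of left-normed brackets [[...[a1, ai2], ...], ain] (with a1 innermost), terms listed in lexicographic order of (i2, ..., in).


-[[[[a1, a3], a4], a2], a5] + [[[[a1, a3], a4], a5], a2] + [[[[a1, a4], a3], a2], a5] - [[[[a1, a4], a3], a5], a2]

Left-normed coefficients sit on the a1-initial expansion words.
Composite bracket: [[[a3, a4], a1], [a2, a5]]
The bracket unfolds into 16 signed words via [a, b] = ab - ba (2^4 = 16).
Coefficients come from the a1-initial words:
  the word a1a3a4a2a5 carries sign -1 and contributes -[[[[a1, a3], a4], a2], a5]
  the word a1a3a4a5a2 carries sign +1 and contributes +[[[[a1, a3], a4], a5], a2]
  the word a1a4a3a2a5 carries sign +1 and contributes +[[[[a1, a4], a3], a2], a5]
  the word a1a4a3a5a2 carries sign -1 and contributes -[[[[a1, a4], a3], a5], a2]


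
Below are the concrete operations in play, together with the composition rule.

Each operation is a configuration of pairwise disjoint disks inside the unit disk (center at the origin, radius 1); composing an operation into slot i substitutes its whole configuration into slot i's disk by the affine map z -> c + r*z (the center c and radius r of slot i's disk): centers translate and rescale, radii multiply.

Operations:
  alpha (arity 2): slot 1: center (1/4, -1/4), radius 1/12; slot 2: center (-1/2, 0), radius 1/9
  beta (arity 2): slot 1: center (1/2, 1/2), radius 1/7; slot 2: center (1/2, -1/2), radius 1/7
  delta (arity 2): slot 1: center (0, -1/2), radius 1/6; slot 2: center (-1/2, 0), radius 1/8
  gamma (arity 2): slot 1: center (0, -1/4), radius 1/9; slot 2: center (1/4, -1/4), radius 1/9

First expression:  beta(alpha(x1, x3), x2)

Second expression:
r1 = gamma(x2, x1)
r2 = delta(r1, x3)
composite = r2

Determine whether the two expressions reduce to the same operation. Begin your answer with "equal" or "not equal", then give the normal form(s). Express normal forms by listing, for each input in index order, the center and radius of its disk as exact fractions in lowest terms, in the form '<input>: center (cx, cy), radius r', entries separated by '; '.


not equal: they reduce to x1: center (15/28, 13/28), radius 1/84; x2: center (1/2, -1/2), radius 1/7; x3: center (3/7, 1/2), radius 1/63 and x1: center (1/24, -13/24), radius 1/54; x2: center (0, -13/24), radius 1/54; x3: center (-1/2, 0), radius 1/8

The first composite normalizes to x1: center (15/28, 13/28), radius 1/84; x2: center (1/2, -1/2), radius 1/7; x3: center (3/7, 1/2), radius 1/63
The second composite normalizes to x1: center (1/24, -13/24), radius 1/54; x2: center (0, -13/24), radius 1/54; x3: center (-1/2, 0), radius 1/8
The normal forms differ: not equal.


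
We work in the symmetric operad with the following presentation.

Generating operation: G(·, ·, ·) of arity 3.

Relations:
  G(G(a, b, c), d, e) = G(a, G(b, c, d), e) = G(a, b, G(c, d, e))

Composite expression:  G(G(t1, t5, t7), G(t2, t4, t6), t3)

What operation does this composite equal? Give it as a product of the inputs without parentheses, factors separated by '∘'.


t1 ∘ t5 ∘ t7 ∘ t2 ∘ t4 ∘ t6 ∘ t3

Associativity of G dissolves the nesting; only the t-input order survives.
G(t1, t5, t7) collapses to t1 ∘ t5 ∘ t7
G(t2, t4, t6) collapses to t2 ∘ t4 ∘ t6
G(G(t1, t5, t7), G(t2, t4, t6), t3) collapses to t1 ∘ t5 ∘ t7 ∘ t2 ∘ t4 ∘ t6 ∘ t3


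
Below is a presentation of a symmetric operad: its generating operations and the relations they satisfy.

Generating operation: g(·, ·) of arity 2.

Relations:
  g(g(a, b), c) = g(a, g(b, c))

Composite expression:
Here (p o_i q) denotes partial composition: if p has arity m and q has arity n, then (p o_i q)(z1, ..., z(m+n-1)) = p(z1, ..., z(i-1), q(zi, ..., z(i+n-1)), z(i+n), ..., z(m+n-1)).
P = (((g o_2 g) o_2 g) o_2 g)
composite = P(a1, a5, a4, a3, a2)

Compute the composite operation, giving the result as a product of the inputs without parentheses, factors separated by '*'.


The g-tree's shape is irrelevant; the a-reading-order decides.
g(a5, a4) collapses to a5 * a4
g(g(a5, a4), a3) collapses to a5 * a4 * a3
g(g(g(a5, a4), a3), a2) collapses to a5 * a4 * a3 * a2
g(a1, g(g(g(a5, a4), a3), a2)) collapses to a1 * a5 * a4 * a3 * a2

a1 * a5 * a4 * a3 * a2


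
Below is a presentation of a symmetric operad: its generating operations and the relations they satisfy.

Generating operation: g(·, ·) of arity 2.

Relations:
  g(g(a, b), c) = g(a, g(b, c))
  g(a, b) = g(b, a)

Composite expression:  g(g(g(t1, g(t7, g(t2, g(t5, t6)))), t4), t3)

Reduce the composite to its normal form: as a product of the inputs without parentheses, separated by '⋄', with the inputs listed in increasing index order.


t1 ⋄ t2 ⋄ t3 ⋄ t4 ⋄ t5 ⋄ t6 ⋄ t7

With g associative and commutative, the t-input set is all that matters.
g(t5, t6) flattens to t5 ⋄ t6
g(t2, g(t5, t6)) flattens to t2 ⋄ t5 ⋄ t6
g(t7, g(t2, g(t5, t6))) flattens to t7 ⋄ t2 ⋄ t5 ⋄ t6
g(t1, g(t7, g(t2, g(t5, t6)))) flattens to t1 ⋄ t7 ⋄ t2 ⋄ t5 ⋄ t6
g(g(t1, g(t7, g(t2, g(t5, t6)))), t4) flattens to t1 ⋄ t7 ⋄ t2 ⋄ t5 ⋄ t6 ⋄ t4
g(g(g(t1, g(t7, g(t2, g(t5, t6)))), t4), t3) flattens to t1 ⋄ t7 ⋄ t2 ⋄ t5 ⋄ t6 ⋄ t4 ⋄ t3
the factors in increasing index order: t1 ⋄ t2 ⋄ t3 ⋄ t4 ⋄ t5 ⋄ t6 ⋄ t7


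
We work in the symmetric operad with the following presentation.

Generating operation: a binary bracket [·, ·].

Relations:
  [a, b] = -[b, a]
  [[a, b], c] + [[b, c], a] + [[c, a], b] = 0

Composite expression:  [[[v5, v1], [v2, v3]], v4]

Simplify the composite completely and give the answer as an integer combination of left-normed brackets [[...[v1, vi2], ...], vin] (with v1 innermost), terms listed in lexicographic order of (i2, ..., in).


-[[[[v1, v5], v2], v3], v4] + [[[[v1, v5], v3], v2], v4]

In the tensor algebra, words opening v1 carry the v1-anchored form.
Composite bracket: [[[v5, v1], [v2, v3]], v4]
Expanding via [a, b] = ab - ba: 16 signed words (2^4 = 16).
Only words starting with v1 matter:
  sign of v1v5v2v3v4 is -1, so it contributes -[[[[v1, v5], v2], v3], v4]
  sign of v1v5v3v2v4 is +1, so it contributes +[[[[v1, v5], v3], v2], v4]


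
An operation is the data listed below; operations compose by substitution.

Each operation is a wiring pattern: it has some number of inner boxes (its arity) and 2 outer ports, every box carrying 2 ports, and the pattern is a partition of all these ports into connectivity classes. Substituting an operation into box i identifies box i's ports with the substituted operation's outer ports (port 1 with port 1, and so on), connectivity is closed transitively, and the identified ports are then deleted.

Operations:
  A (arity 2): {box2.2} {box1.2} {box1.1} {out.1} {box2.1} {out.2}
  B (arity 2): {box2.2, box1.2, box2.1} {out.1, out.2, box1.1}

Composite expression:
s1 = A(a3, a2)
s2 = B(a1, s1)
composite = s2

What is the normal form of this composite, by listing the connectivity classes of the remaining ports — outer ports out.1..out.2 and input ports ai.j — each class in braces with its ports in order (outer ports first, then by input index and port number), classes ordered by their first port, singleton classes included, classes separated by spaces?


{out.1, out.2, a1.1} {a1.2} {a2.1} {a2.2} {a3.1} {a3.2}

Substituting into B glues patterns; closure does the rest.
stage A: inputs (a3, a2), connectivity {out.1} {out.2} {a2.1} {a2.2} {a3.1} {a3.2}, out.j its boundary
stage B: inputs (a1, a3, a2), connectivity {out.1, out.2, a1.1} {a1.2} {a2.1} {a2.2} {a3.1} {a3.2}, out.j its boundary


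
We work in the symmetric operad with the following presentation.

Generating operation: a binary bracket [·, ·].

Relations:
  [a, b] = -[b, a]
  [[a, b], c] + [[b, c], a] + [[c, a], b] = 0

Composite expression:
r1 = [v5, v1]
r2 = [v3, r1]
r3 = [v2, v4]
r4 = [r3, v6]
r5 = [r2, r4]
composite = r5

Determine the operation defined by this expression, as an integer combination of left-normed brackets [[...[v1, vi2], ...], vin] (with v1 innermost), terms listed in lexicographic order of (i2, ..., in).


[[[[[v1, v5], v3], v2], v4], v6] - [[[[[v1, v5], v3], v4], v2], v6] - [[[[[v1, v5], v3], v6], v2], v4] + [[[[[v1, v5], v3], v6], v4], v2]

Left-normed coefficients sit on the v1-initial expansion words.
Composite bracket: [[v3, [v5, v1]], [[v2, v4], v6]]
The bracket unfolds into 32 signed words via [a, b] = ab - ba (2^5 = 32).
Keep just the words that open with v1:
  from v1v5v3v2v4v6, sign +1: term +[[[[[v1, v5], v3], v2], v4], v6]
  from v1v5v3v4v2v6, sign -1: term -[[[[[v1, v5], v3], v4], v2], v6]
  from v1v5v3v6v2v4, sign -1: term -[[[[[v1, v5], v3], v6], v2], v4]
  from v1v5v3v6v4v2, sign +1: term +[[[[[v1, v5], v3], v6], v4], v2]


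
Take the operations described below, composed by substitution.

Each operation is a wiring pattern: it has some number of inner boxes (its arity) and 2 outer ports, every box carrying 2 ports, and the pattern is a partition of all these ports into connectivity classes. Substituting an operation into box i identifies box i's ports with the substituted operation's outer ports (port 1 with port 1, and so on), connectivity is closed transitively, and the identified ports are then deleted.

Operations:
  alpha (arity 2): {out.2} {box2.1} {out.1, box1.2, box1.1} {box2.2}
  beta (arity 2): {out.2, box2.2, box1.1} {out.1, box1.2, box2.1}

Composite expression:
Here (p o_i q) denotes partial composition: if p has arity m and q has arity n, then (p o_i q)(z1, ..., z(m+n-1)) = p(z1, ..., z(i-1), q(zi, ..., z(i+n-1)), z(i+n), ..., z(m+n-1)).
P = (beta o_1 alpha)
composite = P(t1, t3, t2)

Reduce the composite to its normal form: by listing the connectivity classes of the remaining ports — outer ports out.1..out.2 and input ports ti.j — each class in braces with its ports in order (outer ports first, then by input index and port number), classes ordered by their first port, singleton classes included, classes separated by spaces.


{out.1, t2.1} {out.2, t1.1, t1.2, t2.2} {t3.1} {t3.2}

Reachability decides: close wires over beta-identified ports.
the subtree at alpha composes to {out.1, t1.1, t1.2} {out.2} {t3.1} {t3.2} on (t1, t3); out.j = own outer ports
the subtree at beta composes to {out.1, t2.1} {out.2, t1.1, t1.2, t2.2} {t3.1} {t3.2} on (t1, t3, t2); out.j = own outer ports


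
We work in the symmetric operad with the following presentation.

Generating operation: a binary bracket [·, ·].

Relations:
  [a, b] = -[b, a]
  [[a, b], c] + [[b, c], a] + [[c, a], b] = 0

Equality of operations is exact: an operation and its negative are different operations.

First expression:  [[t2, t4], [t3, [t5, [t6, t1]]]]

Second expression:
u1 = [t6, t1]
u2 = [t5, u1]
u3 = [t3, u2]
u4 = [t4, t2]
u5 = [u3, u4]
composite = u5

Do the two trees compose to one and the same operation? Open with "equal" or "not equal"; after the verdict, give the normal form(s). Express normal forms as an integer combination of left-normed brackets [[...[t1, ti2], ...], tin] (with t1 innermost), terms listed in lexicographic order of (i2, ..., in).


equal; both compose to [[[[[t1, t6], t5], t3], t2], t4] - [[[[[t1, t6], t5], t3], t4], t2]

Reducing the first expression gives [[[[[t1, t6], t5], t3], t2], t4] - [[[[[t1, t6], t5], t3], t4], t2]
Reducing the second expression gives [[[[[t1, t6], t5], t3], t2], t4] - [[[[[t1, t6], t5], t3], t4], t2]
Both agree, so they are equal.


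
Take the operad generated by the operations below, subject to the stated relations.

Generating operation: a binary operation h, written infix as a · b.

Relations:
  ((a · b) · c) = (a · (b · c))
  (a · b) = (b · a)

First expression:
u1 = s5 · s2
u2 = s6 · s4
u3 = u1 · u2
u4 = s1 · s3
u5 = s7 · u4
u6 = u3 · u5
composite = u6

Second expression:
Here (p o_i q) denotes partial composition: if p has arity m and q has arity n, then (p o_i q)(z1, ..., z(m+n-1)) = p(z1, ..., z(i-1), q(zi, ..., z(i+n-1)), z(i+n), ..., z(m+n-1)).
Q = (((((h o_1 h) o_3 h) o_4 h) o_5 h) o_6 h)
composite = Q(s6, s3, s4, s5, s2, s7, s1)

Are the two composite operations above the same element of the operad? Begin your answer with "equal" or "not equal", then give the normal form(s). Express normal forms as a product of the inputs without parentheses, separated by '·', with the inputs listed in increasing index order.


equal — both sides give s1 · s2 · s3 · s4 · s5 · s6 · s7


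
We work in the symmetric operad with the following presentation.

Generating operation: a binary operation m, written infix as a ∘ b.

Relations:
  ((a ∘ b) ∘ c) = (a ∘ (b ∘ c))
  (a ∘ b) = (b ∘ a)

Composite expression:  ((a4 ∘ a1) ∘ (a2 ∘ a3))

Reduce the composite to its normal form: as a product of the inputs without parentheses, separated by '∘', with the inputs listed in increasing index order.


a1 ∘ a2 ∘ a3 ∘ a4

Both nesting and order wash out for m; what remains is which a's occur.
(a4 ∘ a1) collapses to a4 ∘ a1
(a2 ∘ a3) collapses to a2 ∘ a3
((a4 ∘ a1) ∘ (a2 ∘ a3)) collapses to a4 ∘ a1 ∘ a2 ∘ a3
reordering the factors by index: a1 ∘ a2 ∘ a3 ∘ a4


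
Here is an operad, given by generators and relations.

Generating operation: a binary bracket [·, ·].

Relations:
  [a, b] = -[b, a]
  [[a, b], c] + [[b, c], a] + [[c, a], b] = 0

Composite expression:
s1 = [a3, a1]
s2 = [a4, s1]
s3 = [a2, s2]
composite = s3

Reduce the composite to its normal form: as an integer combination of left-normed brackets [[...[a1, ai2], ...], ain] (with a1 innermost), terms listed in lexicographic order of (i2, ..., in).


-[[[a1, a3], a4], a2]


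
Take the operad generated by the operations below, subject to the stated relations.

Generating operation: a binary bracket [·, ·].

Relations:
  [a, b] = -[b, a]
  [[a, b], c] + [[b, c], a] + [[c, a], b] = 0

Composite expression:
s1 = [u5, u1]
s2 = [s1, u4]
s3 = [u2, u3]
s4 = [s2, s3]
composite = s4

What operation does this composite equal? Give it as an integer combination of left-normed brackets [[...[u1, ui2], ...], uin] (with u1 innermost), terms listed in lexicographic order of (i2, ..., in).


-[[[[u1, u5], u4], u2], u3] + [[[[u1, u5], u4], u3], u2]

Expand each bracket as ab - ba; the u1-initial words give the coefficients.
Composite bracket: [[[u5, u1], u4], [u2, u3]]
Each bracket splits as ab - ba, giving 16 signed words (2^4 = 16).
Words beginning with u1 determine it all:
  the word u1u5u4u2u3 carries sign -1 and contributes -[[[[u1, u5], u4], u2], u3]
  the word u1u5u4u3u2 carries sign +1 and contributes +[[[[u1, u5], u4], u3], u2]


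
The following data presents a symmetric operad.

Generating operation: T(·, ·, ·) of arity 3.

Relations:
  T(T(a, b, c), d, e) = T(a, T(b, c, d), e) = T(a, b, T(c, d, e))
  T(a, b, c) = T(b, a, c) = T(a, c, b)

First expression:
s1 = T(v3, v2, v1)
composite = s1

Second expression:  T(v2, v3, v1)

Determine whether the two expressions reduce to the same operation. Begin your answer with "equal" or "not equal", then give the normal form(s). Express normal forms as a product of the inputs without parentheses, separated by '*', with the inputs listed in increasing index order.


equal — both sides give v1 * v2 * v3


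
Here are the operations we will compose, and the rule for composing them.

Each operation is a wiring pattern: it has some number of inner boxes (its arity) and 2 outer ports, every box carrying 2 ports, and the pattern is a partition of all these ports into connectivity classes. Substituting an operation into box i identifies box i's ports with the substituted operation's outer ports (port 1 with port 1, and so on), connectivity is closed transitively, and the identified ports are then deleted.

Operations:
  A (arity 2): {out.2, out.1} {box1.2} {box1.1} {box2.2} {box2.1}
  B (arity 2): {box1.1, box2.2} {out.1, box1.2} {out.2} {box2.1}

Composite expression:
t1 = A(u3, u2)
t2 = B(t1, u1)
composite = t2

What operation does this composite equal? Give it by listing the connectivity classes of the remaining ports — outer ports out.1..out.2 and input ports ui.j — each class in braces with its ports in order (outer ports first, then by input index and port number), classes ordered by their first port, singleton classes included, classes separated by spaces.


{out.1, u1.2} {out.2} {u1.1} {u2.1} {u2.2} {u3.1} {u3.2}


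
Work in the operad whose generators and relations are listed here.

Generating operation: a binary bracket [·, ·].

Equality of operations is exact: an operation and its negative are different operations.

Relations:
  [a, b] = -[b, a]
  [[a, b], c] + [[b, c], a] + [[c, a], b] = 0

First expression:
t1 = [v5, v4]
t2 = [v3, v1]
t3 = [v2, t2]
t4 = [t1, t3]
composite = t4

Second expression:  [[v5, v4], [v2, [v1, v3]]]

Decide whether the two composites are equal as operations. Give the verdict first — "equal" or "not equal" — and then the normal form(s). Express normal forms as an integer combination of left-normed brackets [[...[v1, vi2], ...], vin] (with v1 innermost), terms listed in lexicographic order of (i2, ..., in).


not equal; the first gives [[[[v1, v3], v2], v4], v5] - [[[[v1, v3], v2], v5], v4] and the second -[[[[v1, v3], v2], v4], v5] + [[[[v1, v3], v2], v5], v4]

Reducing the first expression gives [[[[v1, v3], v2], v4], v5] - [[[[v1, v3], v2], v5], v4]
Reducing the second expression gives -[[[[v1, v3], v2], v4], v5] + [[[[v1, v3], v2], v5], v4]
Distinct normal forms: not equal.


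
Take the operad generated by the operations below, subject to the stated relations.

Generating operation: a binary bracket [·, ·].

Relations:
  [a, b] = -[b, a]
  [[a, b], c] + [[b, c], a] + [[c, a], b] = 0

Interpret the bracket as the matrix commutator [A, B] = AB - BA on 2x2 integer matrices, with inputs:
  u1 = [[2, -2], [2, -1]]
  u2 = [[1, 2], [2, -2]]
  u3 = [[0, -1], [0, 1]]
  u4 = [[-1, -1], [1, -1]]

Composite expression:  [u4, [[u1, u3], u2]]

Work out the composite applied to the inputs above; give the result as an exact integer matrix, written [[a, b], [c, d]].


[[-9, -12], [-12, 9]]

[u1, u3] = [[2, -5], [-2, -2]]
[[u1, u3], u2] = [[-6, 23], [-14, 6]]
[u4, [[u1, u3], u2]] = [[-9, -12], [-12, 9]]


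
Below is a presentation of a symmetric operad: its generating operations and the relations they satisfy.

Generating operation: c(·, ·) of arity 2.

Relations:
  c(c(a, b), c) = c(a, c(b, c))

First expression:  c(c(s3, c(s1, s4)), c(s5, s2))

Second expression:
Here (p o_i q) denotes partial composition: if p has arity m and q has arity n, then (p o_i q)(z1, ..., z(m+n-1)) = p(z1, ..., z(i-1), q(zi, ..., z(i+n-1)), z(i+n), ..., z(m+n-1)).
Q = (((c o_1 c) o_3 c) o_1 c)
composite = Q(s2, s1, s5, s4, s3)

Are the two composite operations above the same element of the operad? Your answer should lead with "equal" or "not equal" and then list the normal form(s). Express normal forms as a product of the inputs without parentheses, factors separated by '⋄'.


not equal: they reduce to s3 ⋄ s1 ⋄ s4 ⋄ s5 ⋄ s2 and s2 ⋄ s1 ⋄ s5 ⋄ s4 ⋄ s3

In normal form, the first expression is s3 ⋄ s1 ⋄ s4 ⋄ s5 ⋄ s2
In normal form, the second expression is s2 ⋄ s1 ⋄ s5 ⋄ s4 ⋄ s3
The normal forms differ: not equal.


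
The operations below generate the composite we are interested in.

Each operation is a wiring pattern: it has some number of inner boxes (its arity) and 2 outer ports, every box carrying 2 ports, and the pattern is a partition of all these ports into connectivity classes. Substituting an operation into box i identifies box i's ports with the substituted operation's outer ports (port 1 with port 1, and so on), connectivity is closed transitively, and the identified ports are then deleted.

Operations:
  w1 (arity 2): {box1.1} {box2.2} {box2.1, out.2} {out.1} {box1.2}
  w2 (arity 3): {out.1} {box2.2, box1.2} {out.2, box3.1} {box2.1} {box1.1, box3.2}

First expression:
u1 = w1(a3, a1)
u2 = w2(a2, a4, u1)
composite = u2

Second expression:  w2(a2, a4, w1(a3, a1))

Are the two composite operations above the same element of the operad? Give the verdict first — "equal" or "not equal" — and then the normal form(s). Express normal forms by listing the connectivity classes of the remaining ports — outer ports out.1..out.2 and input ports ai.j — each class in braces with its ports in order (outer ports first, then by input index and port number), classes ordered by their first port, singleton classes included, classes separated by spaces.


Normal form of the first expression: {out.1} {out.2} {a1.1, a2.1} {a1.2} {a2.2, a4.2} {a3.1} {a3.2} {a4.1}
Normal form of the second expression: {out.1} {out.2} {a1.1, a2.1} {a1.2} {a2.2, a4.2} {a3.1} {a3.2} {a4.1}
The normal forms match — equal.

equal; both compose to {out.1} {out.2} {a1.1, a2.1} {a1.2} {a2.2, a4.2} {a3.1} {a3.2} {a4.1}


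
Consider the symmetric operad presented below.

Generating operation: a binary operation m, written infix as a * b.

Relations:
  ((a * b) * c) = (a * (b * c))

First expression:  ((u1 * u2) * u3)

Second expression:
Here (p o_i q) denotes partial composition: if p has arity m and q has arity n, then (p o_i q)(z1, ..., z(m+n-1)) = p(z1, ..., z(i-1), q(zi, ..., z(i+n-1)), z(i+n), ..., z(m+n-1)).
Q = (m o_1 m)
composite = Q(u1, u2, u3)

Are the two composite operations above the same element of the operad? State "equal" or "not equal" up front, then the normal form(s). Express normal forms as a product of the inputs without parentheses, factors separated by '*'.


equal: each reduces to u1 * u2 * u3

Reducing the first expression gives u1 * u2 * u3
Reducing the second expression gives u1 * u2 * u3
The normal forms match — equal.


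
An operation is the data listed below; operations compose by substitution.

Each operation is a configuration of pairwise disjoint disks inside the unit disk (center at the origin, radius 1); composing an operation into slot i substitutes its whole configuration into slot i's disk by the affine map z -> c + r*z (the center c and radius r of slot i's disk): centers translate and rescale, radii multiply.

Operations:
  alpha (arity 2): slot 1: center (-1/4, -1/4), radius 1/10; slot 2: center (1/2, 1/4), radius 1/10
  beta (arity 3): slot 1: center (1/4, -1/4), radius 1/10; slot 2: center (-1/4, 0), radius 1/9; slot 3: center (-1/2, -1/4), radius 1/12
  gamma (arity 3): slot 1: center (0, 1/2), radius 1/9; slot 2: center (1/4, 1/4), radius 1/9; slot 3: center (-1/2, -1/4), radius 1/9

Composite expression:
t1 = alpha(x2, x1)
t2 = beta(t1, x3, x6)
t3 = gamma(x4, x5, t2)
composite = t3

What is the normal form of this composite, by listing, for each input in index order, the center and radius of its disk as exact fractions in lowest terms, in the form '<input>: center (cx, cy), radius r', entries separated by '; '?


Only the slot chain above each x matters under gamma; compose those maps.
for x4, the 1-step affine chain lands on center (0, 1/2), radius 1/9
for x5, the 1-step affine chain lands on center (1/4, 1/4), radius 1/9
for x2, the 3-step affine chain lands on center (-19/40, -101/360), radius 1/900
for x1, the 3-step affine chain lands on center (-7/15, -11/40), radius 1/900
for x3, the 2-step affine chain lands on center (-19/36, -1/4), radius 1/81
for x6, the 2-step affine chain lands on center (-5/9, -5/18), radius 1/108

x1: center (-7/15, -11/40), radius 1/900; x2: center (-19/40, -101/360), radius 1/900; x3: center (-19/36, -1/4), radius 1/81; x4: center (0, 1/2), radius 1/9; x5: center (1/4, 1/4), radius 1/9; x6: center (-5/9, -5/18), radius 1/108


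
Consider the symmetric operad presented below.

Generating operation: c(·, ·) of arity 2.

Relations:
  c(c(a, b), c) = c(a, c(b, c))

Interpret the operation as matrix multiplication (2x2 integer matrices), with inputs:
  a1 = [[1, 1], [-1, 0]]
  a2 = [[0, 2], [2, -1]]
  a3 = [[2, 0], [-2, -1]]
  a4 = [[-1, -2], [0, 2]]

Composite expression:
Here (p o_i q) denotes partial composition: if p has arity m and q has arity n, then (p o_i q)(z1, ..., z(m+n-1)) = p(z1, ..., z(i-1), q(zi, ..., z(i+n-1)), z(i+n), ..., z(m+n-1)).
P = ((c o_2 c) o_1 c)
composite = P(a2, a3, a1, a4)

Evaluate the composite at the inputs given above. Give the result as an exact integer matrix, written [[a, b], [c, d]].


c(a2, a3) = [[-4, -2], [6, 1]]
c(a1, a4) = [[-1, 0], [1, 2]]
c(c(a2, a3), c(a1, a4)) = [[2, -4], [-5, 2]]

[[2, -4], [-5, 2]]


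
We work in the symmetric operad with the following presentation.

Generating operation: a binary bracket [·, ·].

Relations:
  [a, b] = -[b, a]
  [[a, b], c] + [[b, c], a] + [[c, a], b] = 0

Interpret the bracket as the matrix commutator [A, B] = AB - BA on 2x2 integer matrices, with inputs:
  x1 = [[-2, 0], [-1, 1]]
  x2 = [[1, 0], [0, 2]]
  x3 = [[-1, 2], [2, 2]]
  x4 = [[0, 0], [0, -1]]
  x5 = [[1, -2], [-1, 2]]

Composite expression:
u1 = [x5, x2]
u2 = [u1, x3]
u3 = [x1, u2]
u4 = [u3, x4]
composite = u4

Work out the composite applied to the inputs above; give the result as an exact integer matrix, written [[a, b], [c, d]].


[x5, x2] = [[0, -2], [1, 0]]
[[x5, x2], x3] = [[-6, -6], [-3, 6]]
[x1, [[x5, x2], x3]] = [[-6, 18], [3, 6]]
[[x1, [[x5, x2], x3]], x4] = [[0, -18], [3, 0]]

[[0, -18], [3, 0]]


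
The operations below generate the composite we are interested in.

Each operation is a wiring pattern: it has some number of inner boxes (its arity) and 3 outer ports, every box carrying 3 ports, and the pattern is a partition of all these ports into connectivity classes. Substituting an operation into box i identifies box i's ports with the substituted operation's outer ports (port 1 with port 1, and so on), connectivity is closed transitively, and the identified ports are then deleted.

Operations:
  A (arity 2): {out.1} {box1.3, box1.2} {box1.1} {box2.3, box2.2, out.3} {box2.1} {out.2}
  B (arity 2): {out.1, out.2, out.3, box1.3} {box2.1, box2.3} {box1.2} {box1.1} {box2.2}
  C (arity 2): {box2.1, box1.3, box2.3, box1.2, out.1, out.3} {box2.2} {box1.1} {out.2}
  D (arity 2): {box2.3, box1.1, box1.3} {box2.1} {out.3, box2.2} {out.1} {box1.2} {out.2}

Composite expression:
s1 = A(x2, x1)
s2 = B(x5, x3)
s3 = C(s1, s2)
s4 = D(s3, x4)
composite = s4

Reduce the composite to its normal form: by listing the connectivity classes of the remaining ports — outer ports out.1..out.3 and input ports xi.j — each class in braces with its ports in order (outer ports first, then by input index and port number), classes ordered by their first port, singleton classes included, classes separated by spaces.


{out.1} {out.2} {out.3, x4.2} {x1.1} {x1.2, x1.3, x4.3, x5.3} {x2.1} {x2.2, x2.3} {x3.1, x3.3} {x3.2} {x4.1} {x5.1} {x5.2}

Reachability decides: close wires over D-identified ports.
through A, on inputs (x2, x1): {out.1} {out.2} {out.3, x1.2, x1.3} {x1.1} {x2.1} {x2.2, x2.3} (out.j = stage outer ports)
through B, on inputs (x5, x3): {out.1, out.2, out.3, x5.3} {x3.1, x3.3} {x3.2} {x5.1} {x5.2} (out.j = stage outer ports)
through C, on inputs (x2, x1, x5, x3): {out.1, out.3, x1.2, x1.3, x5.3} {out.2} {x1.1} {x2.1} {x2.2, x2.3} {x3.1, x3.3} {x3.2} {x5.1} {x5.2} (out.j = stage outer ports)
through D, on inputs (x2, x1, x5, x3, x4): {out.1} {out.2} {out.3, x4.2} {x1.1} {x1.2, x1.3, x4.3, x5.3} {x2.1} {x2.2, x2.3} {x3.1, x3.3} {x3.2} {x4.1} {x5.1} {x5.2} (out.j = stage outer ports)


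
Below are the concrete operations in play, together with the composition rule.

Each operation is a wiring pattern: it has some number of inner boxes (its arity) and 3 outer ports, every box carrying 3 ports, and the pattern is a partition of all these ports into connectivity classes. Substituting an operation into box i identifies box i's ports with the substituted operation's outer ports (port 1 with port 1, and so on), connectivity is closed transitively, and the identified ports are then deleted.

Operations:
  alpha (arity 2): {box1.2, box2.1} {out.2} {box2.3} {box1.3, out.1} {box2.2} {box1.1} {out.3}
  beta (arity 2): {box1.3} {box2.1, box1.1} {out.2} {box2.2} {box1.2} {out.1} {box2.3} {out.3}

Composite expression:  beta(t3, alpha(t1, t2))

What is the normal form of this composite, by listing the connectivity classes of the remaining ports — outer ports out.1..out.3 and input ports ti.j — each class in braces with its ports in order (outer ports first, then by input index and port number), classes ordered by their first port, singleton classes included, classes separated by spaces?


{out.1} {out.2} {out.3} {t1.1} {t1.2, t2.1} {t1.3, t3.1} {t2.2} {t2.3} {t3.2} {t3.3}

Substituting into beta glues patterns; closure does the rest.
stage alpha: inputs (t1, t2), connectivity {out.1, t1.3} {out.2} {out.3} {t1.1} {t1.2, t2.1} {t2.2} {t2.3}, out.j its boundary
stage beta: inputs (t3, t1, t2), connectivity {out.1} {out.2} {out.3} {t1.1} {t1.2, t2.1} {t1.3, t3.1} {t2.2} {t2.3} {t3.2} {t3.3}, out.j its boundary


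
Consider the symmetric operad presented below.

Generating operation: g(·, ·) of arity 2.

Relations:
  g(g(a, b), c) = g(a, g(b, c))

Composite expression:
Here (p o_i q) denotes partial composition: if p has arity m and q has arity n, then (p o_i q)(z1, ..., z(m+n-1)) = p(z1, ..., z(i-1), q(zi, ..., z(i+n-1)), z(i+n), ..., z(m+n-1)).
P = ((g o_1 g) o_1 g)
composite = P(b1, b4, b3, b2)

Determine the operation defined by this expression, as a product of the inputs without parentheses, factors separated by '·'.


b1 · b4 · b3 · b2

Every regrouping of g is equal, so read the b-inputs in written order.
g(b1, b4) flattens to b1 · b4
g(g(b1, b4), b3) flattens to b1 · b4 · b3
g(g(g(b1, b4), b3), b2) flattens to b1 · b4 · b3 · b2


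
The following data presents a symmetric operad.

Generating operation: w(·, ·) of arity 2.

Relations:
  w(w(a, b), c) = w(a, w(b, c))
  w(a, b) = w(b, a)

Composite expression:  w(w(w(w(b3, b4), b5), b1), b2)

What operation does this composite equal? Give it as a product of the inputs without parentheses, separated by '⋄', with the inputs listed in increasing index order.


With w associative and commutative, the b-input set is all that matters.
w(b3, b4) linearizes to b3 ⋄ b4
w(w(b3, b4), b5) linearizes to b3 ⋄ b4 ⋄ b5
w(w(w(b3, b4), b5), b1) linearizes to b3 ⋄ b4 ⋄ b5 ⋄ b1
w(w(w(w(b3, b4), b5), b1), b2) linearizes to b3 ⋄ b4 ⋄ b5 ⋄ b1 ⋄ b2
commutativity sorts the factors: b1 ⋄ b2 ⋄ b3 ⋄ b4 ⋄ b5

b1 ⋄ b2 ⋄ b3 ⋄ b4 ⋄ b5


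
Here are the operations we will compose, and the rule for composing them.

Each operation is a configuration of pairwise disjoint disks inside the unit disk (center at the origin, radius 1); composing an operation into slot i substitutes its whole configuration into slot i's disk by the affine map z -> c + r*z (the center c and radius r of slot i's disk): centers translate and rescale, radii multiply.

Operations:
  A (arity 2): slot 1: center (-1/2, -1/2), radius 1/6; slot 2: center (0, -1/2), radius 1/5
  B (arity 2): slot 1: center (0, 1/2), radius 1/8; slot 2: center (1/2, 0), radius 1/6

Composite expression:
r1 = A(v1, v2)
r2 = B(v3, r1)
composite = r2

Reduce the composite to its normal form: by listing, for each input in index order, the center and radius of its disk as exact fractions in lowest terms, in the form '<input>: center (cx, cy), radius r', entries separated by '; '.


v1: center (5/12, -1/12), radius 1/36; v2: center (1/2, -1/12), radius 1/30; v3: center (0, 1/2), radius 1/8

Nesting under B composes maps z -> c + r*z down each v-path.
v3 passes through 1 substitution, ending at center (0, 1/2), radius 1/8
v1 passes through 2 substitutions, ending at center (5/12, -1/12), radius 1/36
v2 passes through 2 substitutions, ending at center (1/2, -1/12), radius 1/30


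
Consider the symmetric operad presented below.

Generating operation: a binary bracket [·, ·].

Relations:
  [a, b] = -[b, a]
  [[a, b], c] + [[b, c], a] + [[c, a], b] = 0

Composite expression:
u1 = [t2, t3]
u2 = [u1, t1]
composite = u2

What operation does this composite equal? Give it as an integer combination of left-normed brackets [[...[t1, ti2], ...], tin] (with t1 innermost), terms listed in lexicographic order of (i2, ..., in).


Expand each bracket as ab - ba; the t1-initial words give the coefficients.
Composite bracket: [[t2, t3], t1]
Full expansion: 4 signed words from ab - ba (2^2 = 4).
Collect the words opening with t1:
  the word t1t2t3 carries sign -1 and contributes -[[t1, t2], t3]
  the word t1t3t2 carries sign +1 and contributes +[[t1, t3], t2]

-[[t1, t2], t3] + [[t1, t3], t2]


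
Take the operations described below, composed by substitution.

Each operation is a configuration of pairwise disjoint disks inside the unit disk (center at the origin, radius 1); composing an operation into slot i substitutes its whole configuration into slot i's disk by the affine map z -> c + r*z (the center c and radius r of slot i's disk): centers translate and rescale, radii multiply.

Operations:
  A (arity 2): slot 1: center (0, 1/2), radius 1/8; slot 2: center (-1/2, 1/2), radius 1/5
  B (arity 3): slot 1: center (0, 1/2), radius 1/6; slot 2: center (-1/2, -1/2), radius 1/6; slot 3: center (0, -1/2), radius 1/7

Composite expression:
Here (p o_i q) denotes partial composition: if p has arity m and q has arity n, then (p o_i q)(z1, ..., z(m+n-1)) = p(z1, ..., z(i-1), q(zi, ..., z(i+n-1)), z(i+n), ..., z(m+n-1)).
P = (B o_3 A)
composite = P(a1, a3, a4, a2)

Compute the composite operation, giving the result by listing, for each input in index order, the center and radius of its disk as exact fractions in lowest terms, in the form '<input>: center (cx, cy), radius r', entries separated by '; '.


a1: center (0, 1/2), radius 1/6; a2: center (-1/14, -3/7), radius 1/35; a3: center (-1/2, -1/2), radius 1/6; a4: center (0, -3/7), radius 1/56

Nesting under B composes maps z -> c + r*z down each a-path.
input a1: composing its 1 substitution step yields center (0, 1/2), radius 1/6
input a3: composing its 1 substitution step yields center (-1/2, -1/2), radius 1/6
input a4: composing its 2 substitution steps yields center (0, -3/7), radius 1/56
input a2: composing its 2 substitution steps yields center (-1/14, -3/7), radius 1/35


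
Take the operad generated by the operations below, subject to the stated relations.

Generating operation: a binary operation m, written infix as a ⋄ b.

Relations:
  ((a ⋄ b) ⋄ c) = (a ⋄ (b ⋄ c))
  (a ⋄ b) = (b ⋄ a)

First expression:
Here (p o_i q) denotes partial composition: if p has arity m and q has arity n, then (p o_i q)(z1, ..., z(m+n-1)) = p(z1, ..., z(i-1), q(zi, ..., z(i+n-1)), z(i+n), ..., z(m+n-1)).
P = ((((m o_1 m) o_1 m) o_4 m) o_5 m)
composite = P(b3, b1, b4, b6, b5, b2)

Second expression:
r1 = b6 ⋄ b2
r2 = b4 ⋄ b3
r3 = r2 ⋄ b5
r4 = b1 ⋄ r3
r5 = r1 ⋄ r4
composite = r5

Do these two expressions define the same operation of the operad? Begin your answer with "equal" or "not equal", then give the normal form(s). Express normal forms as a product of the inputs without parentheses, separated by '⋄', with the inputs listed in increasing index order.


equal: each reduces to b1 ⋄ b2 ⋄ b3 ⋄ b4 ⋄ b5 ⋄ b6

The first expression reduces to b1 ⋄ b2 ⋄ b3 ⋄ b4 ⋄ b5 ⋄ b6
The second expression reduces to b1 ⋄ b2 ⋄ b3 ⋄ b4 ⋄ b5 ⋄ b6
One common form — equal.


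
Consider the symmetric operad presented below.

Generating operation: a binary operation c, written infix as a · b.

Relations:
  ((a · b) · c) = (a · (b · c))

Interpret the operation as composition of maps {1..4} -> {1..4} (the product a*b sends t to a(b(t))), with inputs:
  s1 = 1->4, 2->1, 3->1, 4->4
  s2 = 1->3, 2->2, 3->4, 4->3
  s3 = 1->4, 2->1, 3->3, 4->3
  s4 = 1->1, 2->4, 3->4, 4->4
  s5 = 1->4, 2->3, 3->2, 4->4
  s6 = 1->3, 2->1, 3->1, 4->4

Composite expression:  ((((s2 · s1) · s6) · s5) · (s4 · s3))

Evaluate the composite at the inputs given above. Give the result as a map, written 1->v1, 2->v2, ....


(s2 · s1) = 1->3, 2->3, 3->3, 4->3
((s2 · s1) · s6) = 1->3, 2->3, 3->3, 4->3
(((s2 · s1) · s6) · s5) = 1->3, 2->3, 3->3, 4->3
(s4 · s3) = 1->4, 2->1, 3->4, 4->4
((((s2 · s1) · s6) · s5) · (s4 · s3)) = 1->3, 2->3, 3->3, 4->3

1->3, 2->3, 3->3, 4->3


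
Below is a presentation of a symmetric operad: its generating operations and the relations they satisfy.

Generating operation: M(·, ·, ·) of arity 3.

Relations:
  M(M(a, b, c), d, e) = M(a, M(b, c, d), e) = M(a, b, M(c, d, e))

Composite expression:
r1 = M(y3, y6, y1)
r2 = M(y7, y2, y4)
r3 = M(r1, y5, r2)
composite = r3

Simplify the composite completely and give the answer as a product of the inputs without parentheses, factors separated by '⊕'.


All parenthesizations of M agree; list the y-inputs left to right.
M(y3, y6, y1) collapses to y3 ⊕ y6 ⊕ y1
M(y7, y2, y4) collapses to y7 ⊕ y2 ⊕ y4
M(M(y3, y6, y1), y5, M(y7, y2, y4)) collapses to y3 ⊕ y6 ⊕ y1 ⊕ y5 ⊕ y7 ⊕ y2 ⊕ y4

y3 ⊕ y6 ⊕ y1 ⊕ y5 ⊕ y7 ⊕ y2 ⊕ y4


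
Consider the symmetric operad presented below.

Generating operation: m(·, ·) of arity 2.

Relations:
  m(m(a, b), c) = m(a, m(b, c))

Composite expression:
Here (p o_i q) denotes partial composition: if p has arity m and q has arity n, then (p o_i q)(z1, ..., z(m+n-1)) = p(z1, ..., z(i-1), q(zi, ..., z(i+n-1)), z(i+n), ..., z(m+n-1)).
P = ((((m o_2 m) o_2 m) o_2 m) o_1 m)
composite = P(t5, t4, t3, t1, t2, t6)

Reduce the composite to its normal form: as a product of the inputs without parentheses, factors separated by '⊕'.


All parenthesizations of m agree; list the t-inputs left to right.
m(t5, t4) collapses to t5 ⊕ t4
m(t3, t1) collapses to t3 ⊕ t1
m(m(t3, t1), t2) collapses to t3 ⊕ t1 ⊕ t2
m(m(m(t3, t1), t2), t6) collapses to t3 ⊕ t1 ⊕ t2 ⊕ t6
m(m(t5, t4), m(m(m(t3, t1), t2), t6)) collapses to t5 ⊕ t4 ⊕ t3 ⊕ t1 ⊕ t2 ⊕ t6

t5 ⊕ t4 ⊕ t3 ⊕ t1 ⊕ t2 ⊕ t6
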